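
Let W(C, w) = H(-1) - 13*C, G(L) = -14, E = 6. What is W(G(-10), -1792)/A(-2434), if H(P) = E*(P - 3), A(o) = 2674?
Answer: 79/1337 ≈ 0.059088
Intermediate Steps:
H(P) = -18 + 6*P (H(P) = 6*(P - 3) = 6*(-3 + P) = -18 + 6*P)
W(C, w) = -24 - 13*C (W(C, w) = (-18 + 6*(-1)) - 13*C = (-18 - 6) - 13*C = -24 - 13*C)
W(G(-10), -1792)/A(-2434) = (-24 - 13*(-14))/2674 = (-24 + 182)*(1/2674) = 158*(1/2674) = 79/1337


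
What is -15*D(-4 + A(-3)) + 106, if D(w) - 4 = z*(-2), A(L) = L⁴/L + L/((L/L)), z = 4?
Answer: 166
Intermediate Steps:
A(L) = L + L³ (A(L) = L³ + L/1 = L³ + L*1 = L³ + L = L + L³)
D(w) = -4 (D(w) = 4 + 4*(-2) = 4 - 8 = -4)
-15*D(-4 + A(-3)) + 106 = -15*(-4) + 106 = 60 + 106 = 166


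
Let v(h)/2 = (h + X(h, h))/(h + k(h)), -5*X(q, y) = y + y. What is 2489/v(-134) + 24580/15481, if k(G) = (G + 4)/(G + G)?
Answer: 3449546906975/1667861016 ≈ 2068.2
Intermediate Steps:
k(G) = (4 + G)/(2*G) (k(G) = (4 + G)/((2*G)) = (4 + G)*(1/(2*G)) = (4 + G)/(2*G))
X(q, y) = -2*y/5 (X(q, y) = -(y + y)/5 = -2*y/5)
v(h) = 6*h/(5*(h + (4 + h)/(2*h))) (v(h) = 2*((h - 2*h/5)/(h + (4 + h)/(2*h))) = 2*((3*h/5)/(h + (4 + h)/(2*h))) = 2*(3*h/(5*(h + (4 + h)/(2*h)))) = 6*h/(5*(h + (4 + h)/(2*h))))
2489/v(-134) + 24580/15481 = 2489/(((12/5)*(-134)²/(4 - 134 + 2*(-134)²))) + 24580/15481 = 2489/(((12/5)*17956/(4 - 134 + 2*17956))) + 24580*(1/15481) = 2489/(((12/5)*17956/(4 - 134 + 35912))) + 24580/15481 = 2489/(((12/5)*17956/35782)) + 24580/15481 = 2489/(((12/5)*17956*(1/35782))) + 24580/15481 = 2489/(107736/89455) + 24580/15481 = 2489*(89455/107736) + 24580/15481 = 222653495/107736 + 24580/15481 = 3449546906975/1667861016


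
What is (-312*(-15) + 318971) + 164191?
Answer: 487842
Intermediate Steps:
(-312*(-15) + 318971) + 164191 = (4680 + 318971) + 164191 = 323651 + 164191 = 487842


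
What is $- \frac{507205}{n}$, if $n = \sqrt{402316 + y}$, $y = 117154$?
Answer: $- \frac{101441 \sqrt{519470}}{103894} \approx -703.73$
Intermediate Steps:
$n = \sqrt{519470}$ ($n = \sqrt{402316 + 117154} = \sqrt{519470} \approx 720.74$)
$- \frac{507205}{n} = - \frac{507205}{\sqrt{519470}} = - 507205 \frac{\sqrt{519470}}{519470} = - \frac{101441 \sqrt{519470}}{103894}$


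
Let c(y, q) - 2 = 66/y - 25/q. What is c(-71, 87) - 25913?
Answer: -160059764/6177 ≈ -25912.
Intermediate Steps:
c(y, q) = 2 - 25/q + 66/y (c(y, q) = 2 + (66/y - 25/q) = 2 + (-25/q + 66/y) = 2 - 25/q + 66/y)
c(-71, 87) - 25913 = (2 - 25/87 + 66/(-71)) - 25913 = (2 - 25*1/87 + 66*(-1/71)) - 25913 = (2 - 25/87 - 66/71) - 25913 = 4837/6177 - 25913 = -160059764/6177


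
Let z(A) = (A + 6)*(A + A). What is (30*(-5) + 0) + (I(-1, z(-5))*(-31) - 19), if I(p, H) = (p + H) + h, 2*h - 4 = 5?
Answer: 65/2 ≈ 32.500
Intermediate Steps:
h = 9/2 (h = 2 + (1/2)*5 = 2 + 5/2 = 9/2 ≈ 4.5000)
z(A) = 2*A*(6 + A) (z(A) = (6 + A)*(2*A) = 2*A*(6 + A))
I(p, H) = 9/2 + H + p (I(p, H) = (p + H) + 9/2 = (H + p) + 9/2 = 9/2 + H + p)
(30*(-5) + 0) + (I(-1, z(-5))*(-31) - 19) = (30*(-5) + 0) + ((9/2 + 2*(-5)*(6 - 5) - 1)*(-31) - 19) = (-150 + 0) + ((9/2 + 2*(-5)*1 - 1)*(-31) - 19) = -150 + ((9/2 - 10 - 1)*(-31) - 19) = -150 + (-13/2*(-31) - 19) = -150 + (403/2 - 19) = -150 + 365/2 = 65/2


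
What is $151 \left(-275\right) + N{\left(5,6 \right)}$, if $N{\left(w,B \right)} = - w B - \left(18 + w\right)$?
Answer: $-41578$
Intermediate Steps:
$N{\left(w,B \right)} = -18 - w - B w$ ($N{\left(w,B \right)} = - B w - \left(18 + w\right) = -18 - w - B w$)
$151 \left(-275\right) + N{\left(5,6 \right)} = 151 \left(-275\right) - \left(23 + 30\right) = -41525 - 53 = -41578$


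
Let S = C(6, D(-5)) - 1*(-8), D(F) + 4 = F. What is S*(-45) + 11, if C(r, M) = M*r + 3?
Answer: 1946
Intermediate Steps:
D(F) = -4 + F
C(r, M) = 3 + M*r
S = -43 (S = (3 + (-4 - 5)*6) - 1*(-8) = (3 - 9*6) + 8 = (3 - 54) + 8 = -51 + 8 = -43)
S*(-45) + 11 = -43*(-45) + 11 = 1935 + 11 = 1946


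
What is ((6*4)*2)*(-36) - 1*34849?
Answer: -36577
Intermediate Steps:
((6*4)*2)*(-36) - 1*34849 = (24*2)*(-36) - 34849 = 48*(-36) - 34849 = -1728 - 34849 = -36577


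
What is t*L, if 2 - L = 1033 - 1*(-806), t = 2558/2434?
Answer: -2349523/1217 ≈ -1930.6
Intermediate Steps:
t = 1279/1217 (t = 2558*(1/2434) = 1279/1217 ≈ 1.0509)
L = -1837 (L = 2 - (1033 - 1*(-806)) = 2 - (1033 + 806) = 2 - 1*1839 = 2 - 1839 = -1837)
t*L = (1279/1217)*(-1837) = -2349523/1217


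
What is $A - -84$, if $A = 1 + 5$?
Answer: $90$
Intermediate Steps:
$A = 6$
$A - -84 = 6 - -84 = 6 + 84 = 90$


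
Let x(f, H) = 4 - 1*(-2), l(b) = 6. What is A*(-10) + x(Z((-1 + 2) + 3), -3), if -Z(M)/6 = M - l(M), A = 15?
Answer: -144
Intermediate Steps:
Z(M) = 36 - 6*M (Z(M) = -6*(M - 1*6) = -6*(M - 6) = -6*(-6 + M) = 36 - 6*M)
x(f, H) = 6 (x(f, H) = 4 + 2 = 6)
A*(-10) + x(Z((-1 + 2) + 3), -3) = 15*(-10) + 6 = -150 + 6 = -144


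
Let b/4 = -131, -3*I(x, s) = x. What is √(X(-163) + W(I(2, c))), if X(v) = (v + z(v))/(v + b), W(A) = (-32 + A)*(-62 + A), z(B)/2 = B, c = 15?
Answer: √966508927/687 ≈ 45.253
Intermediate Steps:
I(x, s) = -x/3
z(B) = 2*B
b = -524 (b = 4*(-131) = -524)
W(A) = (-62 + A)*(-32 + A)
X(v) = 3*v/(-524 + v) (X(v) = (v + 2*v)/(v - 524) = (3*v)/(-524 + v) = 3*v/(-524 + v))
√(X(-163) + W(I(2, c))) = √(3*(-163)/(-524 - 163) + (1984 + (-⅓*2)² - (-94)*2/3)) = √(3*(-163)/(-687) + (1984 + (-⅔)² - 94*(-⅔))) = √(3*(-163)*(-1/687) + (1984 + 4/9 + 188/3)) = √(163/229 + 18424/9) = √(4220563/2061) = √966508927/687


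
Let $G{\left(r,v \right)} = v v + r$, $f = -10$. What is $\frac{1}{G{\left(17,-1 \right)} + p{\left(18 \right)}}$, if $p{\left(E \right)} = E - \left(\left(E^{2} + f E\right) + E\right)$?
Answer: $- \frac{1}{126} \approx -0.0079365$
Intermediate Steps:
$G{\left(r,v \right)} = r + v^{2}$ ($G{\left(r,v \right)} = v^{2} + r = r + v^{2}$)
$p{\left(E \right)} = - E^{2} + 10 E$ ($p{\left(E \right)} = E - \left(\left(E^{2} - 10 E\right) + E\right) = E - \left(E^{2} - 9 E\right) = - E^{2} + 10 E$)
$\frac{1}{G{\left(17,-1 \right)} + p{\left(18 \right)}} = \frac{1}{\left(17 + \left(-1\right)^{2}\right) + 18 \left(10 - 18\right)} = \frac{1}{\left(17 + 1\right) + 18 \left(10 - 18\right)} = \frac{1}{18 + 18 \left(-8\right)} = \frac{1}{18 - 144} = \frac{1}{-126} = - \frac{1}{126}$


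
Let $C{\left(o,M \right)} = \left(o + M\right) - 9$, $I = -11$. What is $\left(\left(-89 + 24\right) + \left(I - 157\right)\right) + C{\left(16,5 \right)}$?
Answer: $-221$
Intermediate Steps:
$C{\left(o,M \right)} = -9 + M + o$ ($C{\left(o,M \right)} = \left(M + o\right) - 9 = -9 + M + o$)
$\left(\left(-89 + 24\right) + \left(I - 157\right)\right) + C{\left(16,5 \right)} = \left(\left(-89 + 24\right) - 168\right) + \left(-9 + 5 + 16\right) = \left(-65 - 168\right) + 12 = -233 + 12 = -221$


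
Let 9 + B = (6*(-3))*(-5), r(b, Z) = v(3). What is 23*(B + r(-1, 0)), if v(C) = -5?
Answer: 1748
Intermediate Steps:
r(b, Z) = -5
B = 81 (B = -9 + (6*(-3))*(-5) = -9 - 18*(-5) = -9 + 90 = 81)
23*(B + r(-1, 0)) = 23*(81 - 5) = 23*76 = 1748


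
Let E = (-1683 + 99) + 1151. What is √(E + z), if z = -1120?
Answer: I*√1553 ≈ 39.408*I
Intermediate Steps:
E = -433 (E = -1584 + 1151 = -433)
√(E + z) = √(-433 - 1120) = √(-1553) = I*√1553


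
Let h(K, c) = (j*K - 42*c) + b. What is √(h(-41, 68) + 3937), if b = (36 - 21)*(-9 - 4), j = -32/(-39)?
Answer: √1296438/39 ≈ 29.195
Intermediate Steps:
j = 32/39 (j = -32*(-1/39) = 32/39 ≈ 0.82051)
b = -195 (b = 15*(-13) = -195)
h(K, c) = -195 - 42*c + 32*K/39 (h(K, c) = (32*K/39 - 42*c) - 195 = (-42*c + 32*K/39) - 195 = -195 - 42*c + 32*K/39)
√(h(-41, 68) + 3937) = √((-195 - 42*68 + (32/39)*(-41)) + 3937) = √((-195 - 2856 - 1312/39) + 3937) = √(-120301/39 + 3937) = √(33242/39) = √1296438/39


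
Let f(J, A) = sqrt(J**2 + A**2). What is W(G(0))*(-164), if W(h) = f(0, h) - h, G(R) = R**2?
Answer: 0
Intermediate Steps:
f(J, A) = sqrt(A**2 + J**2)
W(h) = sqrt(h**2) - h (W(h) = sqrt(h**2 + 0**2) - h = sqrt(h**2 + 0) - h = sqrt(h**2) - h)
W(G(0))*(-164) = (sqrt((0**2)**2) - 1*0**2)*(-164) = (sqrt(0**2) - 1*0)*(-164) = (sqrt(0) + 0)*(-164) = (0 + 0)*(-164) = 0*(-164) = 0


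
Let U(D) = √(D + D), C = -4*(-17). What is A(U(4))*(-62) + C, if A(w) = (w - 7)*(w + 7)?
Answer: 2610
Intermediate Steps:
C = 68
U(D) = √2*√D (U(D) = √(2*D) = √2*√D)
A(w) = (-7 + w)*(7 + w)
A(U(4))*(-62) + C = (-49 + (√2*√4)²)*(-62) + 68 = (-49 + (√2*2)²)*(-62) + 68 = (-49 + (2*√2)²)*(-62) + 68 = (-49 + 8)*(-62) + 68 = -41*(-62) + 68 = 2542 + 68 = 2610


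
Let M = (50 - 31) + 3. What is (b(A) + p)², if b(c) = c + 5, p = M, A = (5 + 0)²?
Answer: 2704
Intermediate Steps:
M = 22 (M = 19 + 3 = 22)
A = 25 (A = 5² = 25)
p = 22
b(c) = 5 + c
(b(A) + p)² = ((5 + 25) + 22)² = (30 + 22)² = 52² = 2704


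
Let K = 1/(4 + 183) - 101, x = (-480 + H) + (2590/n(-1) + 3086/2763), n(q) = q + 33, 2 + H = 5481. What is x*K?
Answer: -2121117378079/4133448 ≈ -5.1316e+5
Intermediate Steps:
H = 5479 (H = -2 + 5481 = 5479)
n(q) = 33 + q
x = 224623253/44208 (x = (-480 + 5479) + (2590/(33 - 1) + 3086/2763) = 4999 + (2590/32 + 3086*(1/2763)) = 4999 + (2590*(1/32) + 3086/2763) = 4999 + (1295/16 + 3086/2763) = 4999 + 3627461/44208 = 224623253/44208 ≈ 5081.1)
K = -18886/187 (K = 1/187 - 101 = -18886/187 ≈ -100.99)
x*K = (224623253/44208)*(-18886/187) = -2121117378079/4133448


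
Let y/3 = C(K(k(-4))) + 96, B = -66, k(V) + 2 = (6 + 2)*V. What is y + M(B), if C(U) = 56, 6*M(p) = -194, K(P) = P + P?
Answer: 1271/3 ≈ 423.67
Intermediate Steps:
k(V) = -2 + 8*V (k(V) = -2 + (6 + 2)*V = -2 + 8*V)
K(P) = 2*P
M(p) = -97/3 (M(p) = (1/6)*(-194) = -97/3)
y = 456 (y = 3*(56 + 96) = 3*152 = 456)
y + M(B) = 456 - 97/3 = 1271/3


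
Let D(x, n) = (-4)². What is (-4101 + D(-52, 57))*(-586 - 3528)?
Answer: 16805690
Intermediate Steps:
D(x, n) = 16
(-4101 + D(-52, 57))*(-586 - 3528) = (-4101 + 16)*(-586 - 3528) = -4085*(-4114) = 16805690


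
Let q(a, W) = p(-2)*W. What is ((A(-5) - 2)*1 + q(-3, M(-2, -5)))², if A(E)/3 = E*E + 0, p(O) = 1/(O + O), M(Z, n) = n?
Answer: 88209/16 ≈ 5513.1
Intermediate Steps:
p(O) = 1/(2*O)
A(E) = 3*E² (A(E) = 3*(E*E + 0) = 3*(E² + 0) = 3*E²)
q(a, W) = -W/4 (q(a, W) = ((½)/(-2))*W = ((½)*(-½))*W = -W/4)
((A(-5) - 2)*1 + q(-3, M(-2, -5)))² = ((3*(-5)² - 2)*1 - ¼*(-5))² = ((3*25 - 2)*1 + 5/4)² = ((75 - 2)*1 + 5/4)² = (73*1 + 5/4)² = (73 + 5/4)² = (297/4)² = 88209/16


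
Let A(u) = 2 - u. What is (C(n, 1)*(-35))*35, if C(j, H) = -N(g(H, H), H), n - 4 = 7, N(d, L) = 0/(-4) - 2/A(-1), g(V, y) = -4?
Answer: -2450/3 ≈ -816.67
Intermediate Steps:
N(d, L) = -⅔ (N(d, L) = 0/(-4) - 2/(2 - 1*(-1)) = 0*(-¼) - 2/(2 + 1) = 0 - 2/3 = 0 - 2*⅓ = 0 - ⅔ = -⅔)
n = 11 (n = 4 + 7 = 11)
C(j, H) = ⅔ (C(j, H) = -1*(-⅔) = ⅔)
(C(n, 1)*(-35))*35 = ((⅔)*(-35))*35 = -70/3*35 = -2450/3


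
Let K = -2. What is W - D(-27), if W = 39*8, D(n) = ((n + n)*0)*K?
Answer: 312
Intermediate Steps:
D(n) = 0 (D(n) = ((n + n)*0)*(-2) = ((2*n)*0)*(-2) = 0*(-2) = 0)
W = 312
W - D(-27) = 312 - 1*0 = 312 + 0 = 312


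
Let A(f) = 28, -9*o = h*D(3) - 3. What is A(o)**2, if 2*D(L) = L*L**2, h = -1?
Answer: 784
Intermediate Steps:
D(L) = L**3/2 (D(L) = (L*L**2)/2 = L**3/2)
o = 11/6 (o = -(-3**3/2 - 3)/9 = -(-27/2 - 3)/9 = -1/9*(-33/2) = 11/6 ≈ 1.8333)
A(o)**2 = 28**2 = 784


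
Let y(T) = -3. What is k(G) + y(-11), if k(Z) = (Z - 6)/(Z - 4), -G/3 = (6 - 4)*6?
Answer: -39/20 ≈ -1.9500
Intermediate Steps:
G = -36 (G = -3*(6 - 4)*6 = -6*6 = -3*12 = -36)
k(Z) = (-6 + Z)/(-4 + Z)
k(G) + y(-11) = (-6 - 36)/(-4 - 36) - 3 = -42/(-40) - 3 = -1/40*(-42) - 3 = 21/20 - 3 = -39/20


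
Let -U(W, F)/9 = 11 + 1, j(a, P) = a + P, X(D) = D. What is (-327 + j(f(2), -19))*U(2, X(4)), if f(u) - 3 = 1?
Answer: 36936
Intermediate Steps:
f(u) = 4 (f(u) = 3 + 1 = 4)
j(a, P) = P + a
U(W, F) = -108 (U(W, F) = -9*(11 + 1) = -9*12 = -108)
(-327 + j(f(2), -19))*U(2, X(4)) = (-327 + (-19 + 4))*(-108) = (-327 - 15)*(-108) = -342*(-108) = 36936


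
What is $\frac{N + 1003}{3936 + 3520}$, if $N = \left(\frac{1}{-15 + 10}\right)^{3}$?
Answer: $\frac{62687}{466000} \approx 0.13452$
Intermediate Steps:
$N = - \frac{1}{125}$ ($N = \left(\frac{1}{-5}\right)^{3} = \left(- \frac{1}{5}\right)^{3} = - \frac{1}{125} \approx -0.008$)
$\frac{N + 1003}{3936 + 3520} = \frac{- \frac{1}{125} + 1003}{3936 + 3520} = \frac{125374}{125 \cdot 7456} = \frac{125374}{125} \cdot \frac{1}{7456} = \frac{62687}{466000}$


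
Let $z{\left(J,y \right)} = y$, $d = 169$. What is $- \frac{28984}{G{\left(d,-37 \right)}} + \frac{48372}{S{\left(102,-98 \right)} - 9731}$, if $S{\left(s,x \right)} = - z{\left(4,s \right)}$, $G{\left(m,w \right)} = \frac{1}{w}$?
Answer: $\frac{10544939492}{9833} \approx 1.0724 \cdot 10^{6}$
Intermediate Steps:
$S{\left(s,x \right)} = - s$
$- \frac{28984}{G{\left(d,-37 \right)}} + \frac{48372}{S{\left(102,-98 \right)} - 9731} = - \frac{28984}{\frac{1}{-37}} + \frac{48372}{\left(-1\right) 102 - 9731} = - \frac{28984}{- \frac{1}{37}} + \frac{48372}{-102 - 9731} = \left(-28984\right) \left(-37\right) + \frac{48372}{-9833} = 1072408 + 48372 \left(- \frac{1}{9833}\right) = 1072408 - \frac{48372}{9833} = \frac{10544939492}{9833}$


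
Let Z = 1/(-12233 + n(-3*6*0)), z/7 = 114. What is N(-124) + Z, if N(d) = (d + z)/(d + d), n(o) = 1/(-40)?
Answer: -164906137/60675804 ≈ -2.7178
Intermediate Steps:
z = 798 (z = 7*114 = 798)
n(o) = -1/40
N(d) = (798 + d)/(2*d) (N(d) = (d + 798)/(d + d) = (798 + d)/((2*d)) = (798 + d)*(1/(2*d)) = (798 + d)/(2*d))
Z = -40/489321 (Z = 1/(-12233 - 1/40) = 1/(-489321/40) = -40/489321 ≈ -8.1746e-5)
N(-124) + Z = (½)*(798 - 124)/(-124) - 40/489321 = (½)*(-1/124)*674 - 40/489321 = -337/124 - 40/489321 = -164906137/60675804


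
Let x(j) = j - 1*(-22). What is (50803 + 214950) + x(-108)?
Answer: 265667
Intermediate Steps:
x(j) = 22 + j (x(j) = j + 22 = 22 + j)
(50803 + 214950) + x(-108) = (50803 + 214950) + (22 - 108) = 265753 - 86 = 265667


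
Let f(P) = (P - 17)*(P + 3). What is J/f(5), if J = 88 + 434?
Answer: -87/16 ≈ -5.4375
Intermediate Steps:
J = 522
f(P) = (-17 + P)*(3 + P)
J/f(5) = 522/(-51 + 5² - 14*5) = 522/(-51 + 25 - 70) = 522/(-96) = 522*(-1/96) = -87/16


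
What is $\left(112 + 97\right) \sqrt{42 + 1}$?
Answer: $209 \sqrt{43} \approx 1370.5$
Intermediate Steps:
$\left(112 + 97\right) \sqrt{42 + 1} = 209 \sqrt{43}$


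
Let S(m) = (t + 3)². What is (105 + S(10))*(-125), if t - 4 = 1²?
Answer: -21125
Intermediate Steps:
t = 5 (t = 4 + 1² = 4 + 1 = 5)
S(m) = 64 (S(m) = (5 + 3)² = 8² = 64)
(105 + S(10))*(-125) = (105 + 64)*(-125) = 169*(-125) = -21125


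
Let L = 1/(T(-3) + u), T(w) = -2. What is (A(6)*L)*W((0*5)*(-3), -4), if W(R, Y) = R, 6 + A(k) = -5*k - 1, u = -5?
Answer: 0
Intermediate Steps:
A(k) = -7 - 5*k (A(k) = -6 + (-5*k - 1) = -6 + (-1 - 5*k) = -7 - 5*k)
L = -⅐ (L = 1/(-2 - 5) = 1/(-7) = -⅐ ≈ -0.14286)
(A(6)*L)*W((0*5)*(-3), -4) = ((-7 - 5*6)*(-⅐))*((0*5)*(-3)) = ((-7 - 30)*(-⅐))*(0*(-3)) = -37*(-⅐)*0 = (37/7)*0 = 0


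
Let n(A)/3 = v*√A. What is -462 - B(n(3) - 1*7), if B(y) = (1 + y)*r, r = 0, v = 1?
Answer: -462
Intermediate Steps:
n(A) = 3*√A (n(A) = 3*(1*√A) = 3*√A)
B(y) = 0 (B(y) = (1 + y)*0 = 0)
-462 - B(n(3) - 1*7) = -462 - 1*0 = -462 + 0 = -462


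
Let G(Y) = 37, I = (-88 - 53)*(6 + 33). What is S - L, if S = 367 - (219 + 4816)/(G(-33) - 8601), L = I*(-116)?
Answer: -5459690553/8564 ≈ -6.3752e+5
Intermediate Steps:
I = -5499 (I = -141*39 = -5499)
L = 637884 (L = -5499*(-116) = 637884)
S = 3148023/8564 (S = 367 - (219 + 4816)/(37 - 8601) = 367 - 5035/(-8564) = 367 - 5035*(-1)/8564 = 367 - 1*(-5035/8564) = 367 + 5035/8564 = 3148023/8564 ≈ 367.59)
S - L = 3148023/8564 - 1*637884 = 3148023/8564 - 637884 = -5459690553/8564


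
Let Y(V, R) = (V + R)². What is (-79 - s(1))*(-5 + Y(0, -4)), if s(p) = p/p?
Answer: -880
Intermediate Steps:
s(p) = 1
Y(V, R) = (R + V)²
(-79 - s(1))*(-5 + Y(0, -4)) = (-79 - 1*1)*(-5 + (-4 + 0)²) = (-79 - 1)*(-5 + (-4)²) = -80*(-5 + 16) = -80*11 = -880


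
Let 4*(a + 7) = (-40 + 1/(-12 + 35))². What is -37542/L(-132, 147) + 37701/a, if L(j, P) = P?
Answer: -2158162834/13552567 ≈ -159.24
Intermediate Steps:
a = 829749/2116 (a = -7 + (-40 + 1/(-12 + 35))²/4 = -7 + (-40 + 1/23)²/4 = -7 + (-919/23)²/4 = -7 + (¼)*(844561/529) = -7 + 844561/2116 = 829749/2116 ≈ 392.13)
-37542/L(-132, 147) + 37701/a = -37542/147 + 37701/(829749/2116) = -37542*1/147 + 37701*(2116/829749) = -12514/49 + 26591772/276583 = -2158162834/13552567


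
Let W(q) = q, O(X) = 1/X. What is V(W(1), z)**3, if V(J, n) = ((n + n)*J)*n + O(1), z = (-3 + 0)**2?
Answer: 4330747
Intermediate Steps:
z = 9 (z = (-3)**2 = 9)
V(J, n) = 1 + 2*J*n**2 (V(J, n) = ((n + n)*J)*n + 1/1 = ((2*n)*J)*n + 1 = (2*J*n)*n + 1 = 2*J*n**2 + 1 = 1 + 2*J*n**2)
V(W(1), z)**3 = (1 + 2*1*9**2)**3 = (1 + 2*1*81)**3 = (1 + 162)**3 = 163**3 = 4330747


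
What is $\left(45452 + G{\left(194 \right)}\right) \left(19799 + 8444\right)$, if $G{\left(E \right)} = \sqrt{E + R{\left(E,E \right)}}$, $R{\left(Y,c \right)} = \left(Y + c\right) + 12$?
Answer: $1283700836 + 84729 \sqrt{66} \approx 1.2844 \cdot 10^{9}$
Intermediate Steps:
$R{\left(Y,c \right)} = 12 + Y + c$
$G{\left(E \right)} = \sqrt{12 + 3 E}$ ($G{\left(E \right)} = \sqrt{E + \left(12 + E + E\right)} = \sqrt{E + \left(12 + 2 E\right)} = \sqrt{12 + 3 E}$)
$\left(45452 + G{\left(194 \right)}\right) \left(19799 + 8444\right) = \left(45452 + \sqrt{12 + 3 \cdot 194}\right) \left(19799 + 8444\right) = \left(45452 + \sqrt{12 + 582}\right) 28243 = \left(45452 + \sqrt{594}\right) 28243 = \left(45452 + 3 \sqrt{66}\right) 28243 = 1283700836 + 84729 \sqrt{66}$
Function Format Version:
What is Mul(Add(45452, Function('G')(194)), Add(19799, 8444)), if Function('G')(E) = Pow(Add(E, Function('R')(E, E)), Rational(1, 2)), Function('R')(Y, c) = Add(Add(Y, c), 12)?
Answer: Add(1283700836, Mul(84729, Pow(66, Rational(1, 2)))) ≈ 1.2844e+9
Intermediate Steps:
Function('R')(Y, c) = Add(12, Y, c)
Function('G')(E) = Pow(Add(12, Mul(3, E)), Rational(1, 2)) (Function('G')(E) = Pow(Add(E, Add(12, E, E)), Rational(1, 2)) = Pow(Add(E, Add(12, Mul(2, E))), Rational(1, 2)) = Pow(Add(12, Mul(3, E)), Rational(1, 2)))
Mul(Add(45452, Function('G')(194)), Add(19799, 8444)) = Mul(Add(45452, Pow(Add(12, Mul(3, 194)), Rational(1, 2))), Add(19799, 8444)) = Mul(Add(45452, Pow(Add(12, 582), Rational(1, 2))), 28243) = Mul(Add(45452, Pow(594, Rational(1, 2))), 28243) = Mul(Add(45452, Mul(3, Pow(66, Rational(1, 2)))), 28243) = Add(1283700836, Mul(84729, Pow(66, Rational(1, 2))))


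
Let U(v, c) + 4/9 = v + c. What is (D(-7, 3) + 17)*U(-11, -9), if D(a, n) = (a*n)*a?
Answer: -30176/9 ≈ -3352.9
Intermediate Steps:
D(a, n) = n*a**2
U(v, c) = -4/9 + c + v (U(v, c) = -4/9 + (v + c) = -4/9 + (c + v) = -4/9 + c + v)
(D(-7, 3) + 17)*U(-11, -9) = (3*(-7)**2 + 17)*(-4/9 - 9 - 11) = (3*49 + 17)*(-184/9) = (147 + 17)*(-184/9) = 164*(-184/9) = -30176/9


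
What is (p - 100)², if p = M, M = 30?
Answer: 4900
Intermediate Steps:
p = 30
(p - 100)² = (30 - 100)² = (-70)² = 4900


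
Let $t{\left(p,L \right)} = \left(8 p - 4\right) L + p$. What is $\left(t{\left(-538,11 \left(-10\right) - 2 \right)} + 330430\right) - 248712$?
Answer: $563676$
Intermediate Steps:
$t{\left(p,L \right)} = p + L \left(-4 + 8 p\right)$ ($t{\left(p,L \right)} = \left(-4 + 8 p\right) L + p = L \left(-4 + 8 p\right) + p = p + L \left(-4 + 8 p\right)$)
$\left(t{\left(-538,11 \left(-10\right) - 2 \right)} + 330430\right) - 248712 = \left(\left(-538 - 4 \left(11 \left(-10\right) - 2\right) + 8 \left(11 \left(-10\right) - 2\right) \left(-538\right)\right) + 330430\right) - 248712 = \left(\left(-538 - 4 \left(-110 - 2\right) + 8 \left(-110 - 2\right) \left(-538\right)\right) + 330430\right) - 248712 = \left(\left(-538 - -448 + 8 \left(-112\right) \left(-538\right)\right) + 330430\right) - 248712 = \left(\left(-538 + 448 + 482048\right) + 330430\right) - 248712 = \left(481958 + 330430\right) - 248712 = 812388 - 248712 = 563676$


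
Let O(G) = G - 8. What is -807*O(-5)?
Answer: 10491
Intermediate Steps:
O(G) = -8 + G
-807*O(-5) = -807*(-8 - 5) = -807*(-13) = 10491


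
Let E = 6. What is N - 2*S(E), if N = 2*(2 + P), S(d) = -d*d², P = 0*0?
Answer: 436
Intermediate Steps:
P = 0
S(d) = -d³
N = 4 (N = 2*(2 + 0) = 2*2 = 4)
N - 2*S(E) = 4 - (-2)*6³ = 4 - (-2)*216 = 4 - 2*(-216) = 4 + 432 = 436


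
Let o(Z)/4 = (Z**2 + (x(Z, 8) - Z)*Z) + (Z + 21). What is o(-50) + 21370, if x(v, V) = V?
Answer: 19654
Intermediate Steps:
o(Z) = 84 + 4*Z + 4*Z**2 + 4*Z*(8 - Z) (o(Z) = 4*((Z**2 + (8 - Z)*Z) + (Z + 21)) = 4*((Z**2 + Z*(8 - Z)) + (21 + Z)) = 4*(21 + Z + Z**2 + Z*(8 - Z)) = 84 + 4*Z + 4*Z**2 + 4*Z*(8 - Z))
o(-50) + 21370 = (84 + 36*(-50)) + 21370 = (84 - 1800) + 21370 = -1716 + 21370 = 19654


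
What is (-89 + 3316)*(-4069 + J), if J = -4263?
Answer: -26887364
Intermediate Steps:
(-89 + 3316)*(-4069 + J) = (-89 + 3316)*(-4069 - 4263) = 3227*(-8332) = -26887364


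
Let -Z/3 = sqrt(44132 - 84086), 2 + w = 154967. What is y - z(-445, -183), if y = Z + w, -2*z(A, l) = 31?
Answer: 309961/2 - 3*I*sqrt(39954) ≈ 1.5498e+5 - 599.66*I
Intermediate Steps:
w = 154965 (w = -2 + 154967 = 154965)
z(A, l) = -31/2 (z(A, l) = -1/2*31 = -31/2)
Z = -3*I*sqrt(39954) (Z = -3*sqrt(44132 - 84086) = -3*I*sqrt(39954) ≈ -599.66*I)
y = 154965 - 3*I*sqrt(39954) (y = -3*I*sqrt(39954) + 154965 = 154965 - 3*I*sqrt(39954) ≈ 1.5497e+5 - 599.66*I)
y - z(-445, -183) = (154965 - 3*I*sqrt(39954)) - 1*(-31/2) = (154965 - 3*I*sqrt(39954)) + 31/2 = 309961/2 - 3*I*sqrt(39954)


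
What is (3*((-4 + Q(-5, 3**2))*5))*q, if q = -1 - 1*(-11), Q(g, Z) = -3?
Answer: -1050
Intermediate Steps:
q = 10 (q = -1 + 11 = 10)
(3*((-4 + Q(-5, 3**2))*5))*q = (3*((-4 - 3)*5))*10 = (3*(-7*5))*10 = (3*(-35))*10 = -105*10 = -1050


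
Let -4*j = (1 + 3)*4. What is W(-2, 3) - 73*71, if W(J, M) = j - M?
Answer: -5190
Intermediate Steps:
j = -4 (j = -(1 + 3)*4/4 = -4 ≈ -4.0000)
W(J, M) = -4 - M
W(-2, 3) - 73*71 = (-4 - 1*3) - 73*71 = (-4 - 3) - 5183 = -7 - 5183 = -5190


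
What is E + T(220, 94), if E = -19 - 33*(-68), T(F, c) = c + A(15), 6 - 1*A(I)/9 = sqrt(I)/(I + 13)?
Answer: 2373 - 9*sqrt(15)/28 ≈ 2371.8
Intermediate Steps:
A(I) = 54 - 9*sqrt(I)/(13 + I) (A(I) = 54 - 9*sqrt(I)/(I + 13) = 54 - 9*sqrt(I)/(13 + I))
T(F, c) = 54 + c - 9*sqrt(15)/28 (T(F, c) = c + 9*(78 - sqrt(15) + 6*15)/(13 + 15) = c + 9*(78 - sqrt(15) + 90)/28 = c + 9*(1/28)*(168 - sqrt(15)) = c + (54 - 9*sqrt(15)/28) = 54 + c - 9*sqrt(15)/28)
E = 2225 (E = -19 + 2244 = 2225)
E + T(220, 94) = 2225 + (54 + 94 - 9*sqrt(15)/28) = 2225 + (148 - 9*sqrt(15)/28) = 2373 - 9*sqrt(15)/28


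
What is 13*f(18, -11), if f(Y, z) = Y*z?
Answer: -2574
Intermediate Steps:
13*f(18, -11) = 13*(18*(-11)) = 13*(-198) = -2574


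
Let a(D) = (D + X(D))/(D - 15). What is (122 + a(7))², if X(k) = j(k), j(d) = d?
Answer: 231361/16 ≈ 14460.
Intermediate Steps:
X(k) = k
a(D) = 2*D/(-15 + D) (a(D) = (D + D)/(D - 15) = (2*D)/(-15 + D) = 2*D/(-15 + D))
(122 + a(7))² = (122 + 2*7/(-15 + 7))² = (122 + 2*7/(-8))² = (122 + 2*7*(-⅛))² = (122 - 7/4)² = (481/4)² = 231361/16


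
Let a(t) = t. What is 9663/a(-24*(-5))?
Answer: 3221/40 ≈ 80.525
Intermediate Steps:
9663/a(-24*(-5)) = 9663/((-24*(-5))) = 9663/120 = 9663*(1/120) = 3221/40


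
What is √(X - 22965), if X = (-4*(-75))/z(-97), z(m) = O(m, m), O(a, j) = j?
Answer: 9*I*√2667985/97 ≈ 151.55*I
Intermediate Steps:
z(m) = m
X = -300/97 (X = -4*(-75)/(-97) = 300*(-1/97) = -300/97 ≈ -3.0928)
√(X - 22965) = √(-300/97 - 22965) = √(-2227905/97) = 9*I*√2667985/97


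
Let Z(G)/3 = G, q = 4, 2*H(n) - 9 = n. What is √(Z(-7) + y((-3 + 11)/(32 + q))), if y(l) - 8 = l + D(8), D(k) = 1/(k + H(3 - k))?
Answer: I*√11410/30 ≈ 3.5606*I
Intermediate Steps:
H(n) = 9/2 + n/2
Z(G) = 3*G
D(k) = 1/(6 + k/2) (D(k) = 1/(k + (9/2 + (3 - k)/2)) = 1/(k + (9/2 + (3/2 - k/2))) = 1/(k + (6 - k/2)) = 1/(6 + k/2))
y(l) = 81/10 + l (y(l) = 8 + (l + 2/(12 + 8)) = 8 + (l + 2/20) = 8 + (l + 2*(1/20)) = 8 + (l + ⅒) = 8 + (⅒ + l) = 81/10 + l)
√(Z(-7) + y((-3 + 11)/(32 + q))) = √(3*(-7) + (81/10 + (-3 + 11)/(32 + 4))) = √(-21 + (81/10 + 8/36)) = √(-21 + (81/10 + 8*(1/36))) = √(-21 + (81/10 + 2/9)) = √(-21 + 749/90) = √(-1141/90) = I*√11410/30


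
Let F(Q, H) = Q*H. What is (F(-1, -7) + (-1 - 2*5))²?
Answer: 16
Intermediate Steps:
F(Q, H) = H*Q
(F(-1, -7) + (-1 - 2*5))² = (-7*(-1) + (-1 - 2*5))² = (7 + (-1 - 10))² = (7 - 11)² = (-4)² = 16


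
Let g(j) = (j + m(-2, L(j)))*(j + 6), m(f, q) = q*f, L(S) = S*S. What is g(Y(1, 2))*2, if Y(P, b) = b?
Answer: -96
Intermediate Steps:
L(S) = S²
m(f, q) = f*q
g(j) = (6 + j)*(j - 2*j²) (g(j) = (j - 2*j²)*(j + 6) = (j - 2*j²)*(6 + j) = (6 + j)*(j - 2*j²))
g(Y(1, 2))*2 = (2*(6 - 11*2 - 2*2²))*2 = (2*(6 - 22 - 2*4))*2 = (2*(6 - 22 - 8))*2 = (2*(-24))*2 = -48*2 = -96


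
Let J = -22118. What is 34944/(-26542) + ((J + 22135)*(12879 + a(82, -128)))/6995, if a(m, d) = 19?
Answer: 2787662446/92830645 ≈ 30.030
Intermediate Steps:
34944/(-26542) + ((J + 22135)*(12879 + a(82, -128)))/6995 = 34944/(-26542) + ((-22118 + 22135)*(12879 + 19))/6995 = 34944*(-1/26542) + (17*12898)*(1/6995) = -17472/13271 + 219266*(1/6995) = -17472/13271 + 219266/6995 = 2787662446/92830645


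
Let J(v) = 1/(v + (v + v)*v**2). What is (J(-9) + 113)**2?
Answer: 27479692900/2152089 ≈ 12769.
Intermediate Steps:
J(v) = 1/(v + 2*v**3) (J(v) = 1/(v + (2*v)*v**2) = 1/(v + 2*v**3))
(J(-9) + 113)**2 = (1/(-9 + 2*(-9)**3) + 113)**2 = (1/(-9 + 2*(-729)) + 113)**2 = (1/(-9 - 1458) + 113)**2 = (1/(-1467) + 113)**2 = (-1/1467 + 113)**2 = (165770/1467)**2 = 27479692900/2152089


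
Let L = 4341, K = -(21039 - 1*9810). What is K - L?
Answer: -15570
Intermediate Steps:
K = -11229 (K = -(21039 - 9810) = -1*11229 = -11229)
K - L = -11229 - 1*4341 = -11229 - 4341 = -15570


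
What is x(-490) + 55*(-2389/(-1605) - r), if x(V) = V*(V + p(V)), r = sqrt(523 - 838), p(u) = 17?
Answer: 74424449/321 - 165*I*sqrt(35) ≈ 2.3185e+5 - 976.15*I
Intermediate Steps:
r = 3*I*sqrt(35) (r = sqrt(-315) = 3*I*sqrt(35) ≈ 17.748*I)
x(V) = V*(17 + V) (x(V) = V*(V + 17) = V*(17 + V))
x(-490) + 55*(-2389/(-1605) - r) = -490*(17 - 490) + 55*(-2389/(-1605) - 3*I*sqrt(35)) = -490*(-473) + 55*(-2389*(-1/1605) - 3*I*sqrt(35)) = 231770 + 55*(2389/1605 - 3*I*sqrt(35)) = 231770 + (26279/321 - 165*I*sqrt(35)) = 74424449/321 - 165*I*sqrt(35)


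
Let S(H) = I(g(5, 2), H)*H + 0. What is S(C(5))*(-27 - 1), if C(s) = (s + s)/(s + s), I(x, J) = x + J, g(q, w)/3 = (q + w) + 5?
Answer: -1036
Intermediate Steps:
g(q, w) = 15 + 3*q + 3*w (g(q, w) = 3*((q + w) + 5) = 3*(5 + q + w) = 15 + 3*q + 3*w)
I(x, J) = J + x
C(s) = 1 (C(s) = (2*s)/((2*s)) = (2*s)*(1/(2*s)) = 1)
S(H) = H*(36 + H) (S(H) = (H + (15 + 3*5 + 3*2))*H + 0 = (H + (15 + 15 + 6))*H + 0 = (H + 36)*H + 0 = (36 + H)*H + 0 = H*(36 + H) + 0 = H*(36 + H))
S(C(5))*(-27 - 1) = (1*(36 + 1))*(-27 - 1) = (1*37)*(-28) = 37*(-28) = -1036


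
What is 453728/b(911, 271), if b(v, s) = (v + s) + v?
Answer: 453728/2093 ≈ 216.78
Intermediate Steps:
b(v, s) = s + 2*v (b(v, s) = (s + v) + v = s + 2*v)
453728/b(911, 271) = 453728/(271 + 2*911) = 453728/(271 + 1822) = 453728/2093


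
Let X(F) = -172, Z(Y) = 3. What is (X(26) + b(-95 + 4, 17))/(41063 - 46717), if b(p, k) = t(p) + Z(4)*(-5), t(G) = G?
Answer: 139/2827 ≈ 0.049169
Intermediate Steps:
b(p, k) = -15 + p (b(p, k) = p + 3*(-5) = p - 15 = -15 + p)
(X(26) + b(-95 + 4, 17))/(41063 - 46717) = (-172 + (-15 + (-95 + 4)))/(41063 - 46717) = (-172 + (-15 - 91))/(-5654) = (-172 - 106)*(-1/5654) = -278*(-1/5654) = 139/2827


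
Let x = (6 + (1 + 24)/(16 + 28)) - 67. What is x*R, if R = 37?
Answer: -98383/44 ≈ -2236.0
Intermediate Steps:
x = -2659/44 (x = (6 + 25/44) - 67 = 289/44 - 67 = -2659/44 ≈ -60.432)
x*R = -2659/44*37 = -98383/44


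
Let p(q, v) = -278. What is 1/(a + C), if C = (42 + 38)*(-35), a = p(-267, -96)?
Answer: -1/3078 ≈ -0.00032489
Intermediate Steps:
a = -278
C = -2800 (C = 80*(-35) = -2800)
1/(a + C) = 1/(-278 - 2800) = 1/(-3078) = -1/3078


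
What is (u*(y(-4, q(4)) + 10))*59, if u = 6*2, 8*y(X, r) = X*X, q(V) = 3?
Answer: 8496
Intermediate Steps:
y(X, r) = X²/8 (y(X, r) = (X*X)/8 = X²/8)
u = 12
(u*(y(-4, q(4)) + 10))*59 = (12*((⅛)*(-4)² + 10))*59 = (12*((⅛)*16 + 10))*59 = (12*(2 + 10))*59 = (12*12)*59 = 144*59 = 8496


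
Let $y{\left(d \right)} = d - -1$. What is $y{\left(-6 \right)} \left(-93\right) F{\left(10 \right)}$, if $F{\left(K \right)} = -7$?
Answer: $-3255$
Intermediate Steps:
$y{\left(d \right)} = 1 + d$ ($y{\left(d \right)} = d + 1 = 1 + d$)
$y{\left(-6 \right)} \left(-93\right) F{\left(10 \right)} = \left(1 - 6\right) \left(-93\right) \left(-7\right) = \left(-5\right) \left(-93\right) \left(-7\right) = 465 \left(-7\right) = -3255$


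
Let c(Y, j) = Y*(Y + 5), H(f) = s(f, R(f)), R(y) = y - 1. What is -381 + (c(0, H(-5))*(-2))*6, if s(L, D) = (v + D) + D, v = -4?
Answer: -381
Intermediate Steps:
R(y) = -1 + y
s(L, D) = -4 + 2*D (s(L, D) = (-4 + D) + D = -4 + 2*D)
H(f) = -6 + 2*f (H(f) = -4 + 2*(-1 + f) = -4 + (-2 + 2*f) = -6 + 2*f)
c(Y, j) = Y*(5 + Y)
-381 + (c(0, H(-5))*(-2))*6 = -381 + ((0*(5 + 0))*(-2))*6 = -381 + ((0*5)*(-2))*6 = -381 + (0*(-2))*6 = -381 + 0*6 = -381 + 0 = -381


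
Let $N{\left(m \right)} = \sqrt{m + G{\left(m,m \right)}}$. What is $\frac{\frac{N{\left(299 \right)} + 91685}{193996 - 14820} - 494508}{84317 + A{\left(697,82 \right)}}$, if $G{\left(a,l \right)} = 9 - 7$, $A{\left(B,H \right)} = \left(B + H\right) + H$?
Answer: $- \frac{88603873723}{15261853328} + \frac{\sqrt{301}}{15261853328} \approx -5.8056$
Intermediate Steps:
$A{\left(B,H \right)} = B + 2 H$
$G{\left(a,l \right)} = 2$
$N{\left(m \right)} = \sqrt{2 + m}$ ($N{\left(m \right)} = \sqrt{m + 2} = \sqrt{2 + m}$)
$\frac{\frac{N{\left(299 \right)} + 91685}{193996 - 14820} - 494508}{84317 + A{\left(697,82 \right)}} = \frac{\frac{\sqrt{2 + 299} + 91685}{193996 - 14820} - 494508}{84317 + \left(697 + 2 \cdot 82\right)} = \frac{\frac{\sqrt{301} + 91685}{179176} - 494508}{84317 + \left(697 + 164\right)} = \frac{\left(91685 + \sqrt{301}\right) \frac{1}{179176} - 494508}{84317 + 861} = \frac{\left(\frac{91685}{179176} + \frac{\sqrt{301}}{179176}\right) - 494508}{85178} = \left(- \frac{88603873723}{179176} + \frac{\sqrt{301}}{179176}\right) \frac{1}{85178} = - \frac{88603873723}{15261853328} + \frac{\sqrt{301}}{15261853328}$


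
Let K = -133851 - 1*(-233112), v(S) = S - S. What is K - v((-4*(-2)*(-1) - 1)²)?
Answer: 99261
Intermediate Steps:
v(S) = 0
K = 99261 (K = -133851 + 233112 = 99261)
K - v((-4*(-2)*(-1) - 1)²) = 99261 - 1*0 = 99261 + 0 = 99261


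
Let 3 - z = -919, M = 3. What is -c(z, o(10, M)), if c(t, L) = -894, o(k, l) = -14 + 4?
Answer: 894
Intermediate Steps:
z = 922 (z = 3 - 1*(-919) = 3 + 919 = 922)
o(k, l) = -10
-c(z, o(10, M)) = -1*(-894) = 894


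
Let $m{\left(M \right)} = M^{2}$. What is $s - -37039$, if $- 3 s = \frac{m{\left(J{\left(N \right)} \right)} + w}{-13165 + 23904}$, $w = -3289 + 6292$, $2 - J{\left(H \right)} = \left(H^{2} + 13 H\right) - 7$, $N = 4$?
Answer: $\frac{1193278979}{32217} \approx 37039.0$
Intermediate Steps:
$J{\left(H \right)} = 9 - H^{2} - 13 H$ ($J{\left(H \right)} = 2 - \left(\left(H^{2} + 13 H\right) - 7\right) = 2 - \left(-7 + H^{2} + 13 H\right) = 9 - H^{2} - 13 H$)
$w = 3003$
$s = - \frac{6484}{32217}$ ($s = - \frac{\left(\left(9 - 4^{2} - 52\right)^{2} + 3003\right) \frac{1}{-13165 + 23904}}{3} = - \frac{\left(\left(9 - 16 - 52\right)^{2} + 3003\right) \frac{1}{10739}}{3} = - \frac{\left(\left(-59\right)^{2} + 3003\right) \frac{1}{10739}}{3} = - \frac{\left(3481 + 3003\right) \frac{1}{10739}}{3} = - \frac{6484 \cdot \frac{1}{10739}}{3} = \left(- \frac{1}{3}\right) \frac{6484}{10739} = - \frac{6484}{32217} \approx -0.20126$)
$s - -37039 = - \frac{6484}{32217} - -37039 = - \frac{6484}{32217} + 37039 = \frac{1193278979}{32217}$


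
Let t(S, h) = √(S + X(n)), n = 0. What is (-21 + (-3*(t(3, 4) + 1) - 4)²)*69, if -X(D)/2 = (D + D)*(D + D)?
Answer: 3795 + 2898*√3 ≈ 8814.5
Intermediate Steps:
X(D) = -8*D² (X(D) = -2*(D + D)*(D + D) = -2*2*D*2*D = -8*D²)
t(S, h) = √S (t(S, h) = √(S - 8*0²) = √(S - 8*0) = √(S + 0) = √S)
(-21 + (-3*(t(3, 4) + 1) - 4)²)*69 = (-21 + (-3*(√3 + 1) - 4)²)*69 = (-21 + (-3*(1 + √3) - 4)²)*69 = (-21 + ((-3 - 3*√3) - 4)²)*69 = (-21 + (-7 - 3*√3)²)*69 = -1449 + 69*(-7 - 3*√3)²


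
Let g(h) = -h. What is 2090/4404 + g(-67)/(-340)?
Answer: 103883/374340 ≈ 0.27751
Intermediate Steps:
2090/4404 + g(-67)/(-340) = 2090/4404 - 1*(-67)/(-340) = 2090*(1/4404) + 67*(-1/340) = 1045/2202 - 67/340 = 103883/374340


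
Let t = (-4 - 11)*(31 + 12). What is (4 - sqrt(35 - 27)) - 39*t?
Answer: 25159 - 2*sqrt(2) ≈ 25156.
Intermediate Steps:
t = -645 (t = -15*43 = -645)
(4 - sqrt(35 - 27)) - 39*t = (4 - sqrt(35 - 27)) - 39*(-645) = (4 - sqrt(8)) + 25155 = (4 - 2*sqrt(2)) + 25155 = 25159 - 2*sqrt(2)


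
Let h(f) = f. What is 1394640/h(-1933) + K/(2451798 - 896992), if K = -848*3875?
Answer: -1087373238920/1502719999 ≈ -723.60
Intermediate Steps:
K = -3286000
1394640/h(-1933) + K/(2451798 - 896992) = 1394640/(-1933) - 3286000/(2451798 - 896992) = 1394640*(-1/1933) - 3286000/1554806 = -1394640/1933 - 3286000*1/1554806 = -1394640/1933 - 1643000/777403 = -1087373238920/1502719999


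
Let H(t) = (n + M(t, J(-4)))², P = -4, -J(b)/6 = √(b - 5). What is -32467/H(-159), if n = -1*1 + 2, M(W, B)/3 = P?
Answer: -32467/121 ≈ -268.32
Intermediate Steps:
J(b) = -6*√(-5 + b) (J(b) = -6*√(b - 5) = -6*√(-5 + b))
M(W, B) = -12 (M(W, B) = 3*(-4) = -12)
n = 1 (n = -1 + 2 = 1)
H(t) = 121 (H(t) = (1 - 12)² = (-11)² = 121)
-32467/H(-159) = -32467/121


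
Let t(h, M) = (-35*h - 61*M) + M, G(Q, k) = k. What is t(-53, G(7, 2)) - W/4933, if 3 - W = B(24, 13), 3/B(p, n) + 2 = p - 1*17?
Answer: 42793763/24665 ≈ 1735.0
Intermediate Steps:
B(p, n) = 3/(-19 + p) (B(p, n) = 3/(-2 + (p - 1*17)) = 3/(-2 + (p - 17)) = 3/(-2 + (-17 + p)) = 3/(-19 + p))
W = 12/5 (W = 3 - 3/(-19 + 24) = 3 - 3/5 = 3 - 1*⅗ = 3 - ⅗ = 12/5 ≈ 2.4000)
t(h, M) = -60*M - 35*h (t(h, M) = (-61*M - 35*h) + M = -60*M - 35*h)
t(-53, G(7, 2)) - W/4933 = (-60*2 - 35*(-53)) - 12/(5*4933) = (-120 + 1855) - 12/(5*4933) = 1735 - 1*12/24665 = 1735 - 12/24665 = 42793763/24665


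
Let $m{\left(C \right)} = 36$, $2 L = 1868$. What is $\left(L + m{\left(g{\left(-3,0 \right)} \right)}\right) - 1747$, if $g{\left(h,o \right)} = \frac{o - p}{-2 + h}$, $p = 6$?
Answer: $-777$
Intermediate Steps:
$L = 934$ ($L = \frac{1}{2} \cdot 1868 = 934$)
$g{\left(h,o \right)} = \frac{-6 + o}{-2 + h}$ ($g{\left(h,o \right)} = \frac{o - 6}{-2 + h} = \frac{-6 + o}{-2 + h}$)
$\left(L + m{\left(g{\left(-3,0 \right)} \right)}\right) - 1747 = \left(934 + 36\right) - 1747 = 970 - 1747 = -777$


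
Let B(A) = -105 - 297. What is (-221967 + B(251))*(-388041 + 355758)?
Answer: 7178738427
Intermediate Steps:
B(A) = -402
(-221967 + B(251))*(-388041 + 355758) = (-221967 - 402)*(-388041 + 355758) = -222369*(-32283) = 7178738427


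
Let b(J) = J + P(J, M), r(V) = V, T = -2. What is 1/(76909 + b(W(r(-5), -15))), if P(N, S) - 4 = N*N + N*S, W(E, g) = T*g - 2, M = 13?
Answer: 1/78089 ≈ 1.2806e-5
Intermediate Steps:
W(E, g) = -2 - 2*g (W(E, g) = -2*g - 2 = -2 - 2*g)
P(N, S) = 4 + N**2 + N*S (P(N, S) = 4 + (N*N + N*S) = 4 + (N**2 + N*S) = 4 + N**2 + N*S)
b(J) = 4 + J**2 + 14*J (b(J) = J + (4 + J**2 + J*13) = J + (4 + J**2 + 13*J) = 4 + J**2 + 14*J)
1/(76909 + b(W(r(-5), -15))) = 1/(76909 + (4 + (-2 - 2*(-15))**2 + 14*(-2 - 2*(-15)))) = 1/(76909 + (4 + (-2 + 30)**2 + 14*(-2 + 30))) = 1/(76909 + (4 + 28**2 + 14*28)) = 1/(76909 + (4 + 784 + 392)) = 1/(76909 + 1180) = 1/78089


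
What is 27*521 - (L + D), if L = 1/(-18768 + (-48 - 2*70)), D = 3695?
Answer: 196611633/18956 ≈ 10372.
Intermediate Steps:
L = -1/18956 (L = 1/(-18768 + (-48 - 140)) = 1/(-18768 - 188) = 1/(-18956) = -1/18956 ≈ -5.2754e-5)
27*521 - (L + D) = 27*521 - (-1/18956 + 3695) = 14067 - 1*70042419/18956 = 14067 - 70042419/18956 = 196611633/18956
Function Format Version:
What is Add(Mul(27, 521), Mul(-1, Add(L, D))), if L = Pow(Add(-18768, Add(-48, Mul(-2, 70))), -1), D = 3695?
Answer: Rational(196611633, 18956) ≈ 10372.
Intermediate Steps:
L = Rational(-1, 18956) (L = Pow(Add(-18768, Add(-48, -140)), -1) = Pow(Add(-18768, -188), -1) = Pow(-18956, -1) = Rational(-1, 18956) ≈ -5.2754e-5)
Add(Mul(27, 521), Mul(-1, Add(L, D))) = Add(Mul(27, 521), Mul(-1, Add(Rational(-1, 18956), 3695))) = Add(14067, Mul(-1, Rational(70042419, 18956))) = Add(14067, Rational(-70042419, 18956)) = Rational(196611633, 18956)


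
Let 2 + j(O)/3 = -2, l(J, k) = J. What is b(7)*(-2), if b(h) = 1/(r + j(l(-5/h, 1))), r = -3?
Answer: 2/15 ≈ 0.13333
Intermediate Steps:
j(O) = -12 (j(O) = -6 + 3*(-2) = -6 - 6 = -12)
b(h) = -1/15 (b(h) = 1/(-3 - 12) = 1/(-15) = -1/15)
b(7)*(-2) = -1/15*(-2) = 2/15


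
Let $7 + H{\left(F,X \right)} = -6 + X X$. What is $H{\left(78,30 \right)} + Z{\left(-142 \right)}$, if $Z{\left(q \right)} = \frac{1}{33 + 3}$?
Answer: $\frac{31933}{36} \approx 887.03$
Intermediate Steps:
$Z{\left(q \right)} = \frac{1}{36}$
$H{\left(F,X \right)} = -13 + X^{2}$ ($H{\left(F,X \right)} = -7 + \left(-6 + X X\right) = -7 + \left(-6 + X^{2}\right) = -13 + X^{2}$)
$H{\left(78,30 \right)} + Z{\left(-142 \right)} = \left(-13 + 30^{2}\right) + \frac{1}{36} = \left(-13 + 900\right) + \frac{1}{36} = 887 + \frac{1}{36} = \frac{31933}{36}$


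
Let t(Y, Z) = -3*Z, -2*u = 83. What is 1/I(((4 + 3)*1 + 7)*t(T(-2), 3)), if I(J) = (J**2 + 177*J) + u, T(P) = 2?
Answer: -2/12935 ≈ -0.00015462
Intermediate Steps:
u = -83/2 (u = -1/2*83 = -83/2 ≈ -41.500)
I(J) = -83/2 + J**2 + 177*J (I(J) = (J**2 + 177*J) - 83/2 = -83/2 + J**2 + 177*J)
1/I(((4 + 3)*1 + 7)*t(T(-2), 3)) = 1/(-83/2 + (((4 + 3)*1 + 7)*(-3*3))**2 + 177*(((4 + 3)*1 + 7)*(-3*3))) = 1/(-83/2 + ((7*1 + 7)*(-9))**2 + 177*((7*1 + 7)*(-9))) = 1/(-83/2 + ((7 + 7)*(-9))**2 + 177*((7 + 7)*(-9))) = 1/(-83/2 + (14*(-9))**2 + 177*(14*(-9))) = 1/(-83/2 + (-126)**2 + 177*(-126)) = 1/(-83/2 + 15876 - 22302) = 1/(-12935/2) = -2/12935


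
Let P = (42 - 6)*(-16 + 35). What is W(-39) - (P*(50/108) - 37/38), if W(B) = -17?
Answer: -37927/114 ≈ -332.69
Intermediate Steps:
P = 684 (P = 36*19 = 684)
W(-39) - (P*(50/108) - 37/38) = -17 - (684*(50/108) - 37/38) = -17 - (684*(50*(1/108)) - 37*1/38) = -17 - (684*(25/54) - 37/38) = -17 - (950/3 - 37/38) = -17 - 1*35989/114 = -17 - 35989/114 = -37927/114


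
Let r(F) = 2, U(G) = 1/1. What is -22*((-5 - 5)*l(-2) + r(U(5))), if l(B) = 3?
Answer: 616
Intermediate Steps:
U(G) = 1
-22*((-5 - 5)*l(-2) + r(U(5))) = -22*((-5 - 5)*3 + 2) = -22*(-10*3 + 2) = -22*(-30 + 2) = -22*(-28) = 616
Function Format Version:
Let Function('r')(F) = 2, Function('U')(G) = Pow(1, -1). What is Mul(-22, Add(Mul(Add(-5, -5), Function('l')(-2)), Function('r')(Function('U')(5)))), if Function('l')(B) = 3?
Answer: 616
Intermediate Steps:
Function('U')(G) = 1
Mul(-22, Add(Mul(Add(-5, -5), Function('l')(-2)), Function('r')(Function('U')(5)))) = Mul(-22, Add(Mul(Add(-5, -5), 3), 2)) = Mul(-22, Add(Mul(-10, 3), 2)) = Mul(-22, Add(-30, 2)) = Mul(-22, -28) = 616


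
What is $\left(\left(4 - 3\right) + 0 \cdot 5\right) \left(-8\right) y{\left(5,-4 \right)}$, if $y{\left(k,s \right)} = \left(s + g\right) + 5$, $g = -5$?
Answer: $32$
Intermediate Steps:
$y{\left(k,s \right)} = s$ ($y{\left(k,s \right)} = \left(s - 5\right) + 5 = \left(-5 + s\right) + 5 = s$)
$\left(\left(4 - 3\right) + 0 \cdot 5\right) \left(-8\right) y{\left(5,-4 \right)} = \left(\left(4 - 3\right) + 0 \cdot 5\right) \left(-8\right) \left(-4\right) = \left(1 + 0\right) \left(-8\right) \left(-4\right) = 1 \left(-8\right) \left(-4\right) = \left(-8\right) \left(-4\right) = 32$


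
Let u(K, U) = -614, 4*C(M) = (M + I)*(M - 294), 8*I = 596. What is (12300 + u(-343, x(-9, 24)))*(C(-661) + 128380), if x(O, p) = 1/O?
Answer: 12546410965/4 ≈ 3.1366e+9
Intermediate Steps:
I = 149/2 (I = (1/8)*596 = 149/2 ≈ 74.500)
C(M) = (-294 + M)*(149/2 + M)/4 (C(M) = ((M + 149/2)*(M - 294))/4 = ((149/2 + M)*(-294 + M))/4 = ((-294 + M)*(149/2 + M))/4 = (-294 + M)*(149/2 + M)/4)
(12300 + u(-343, x(-9, 24)))*(C(-661) + 128380) = (12300 - 614)*((-21903/4 - 439/8*(-661) + (1/4)*(-661)**2) + 128380) = 11686*((-21903/4 + 290179/8 + (1/4)*436921) + 128380) = 11686*((-21903/4 + 290179/8 + 436921/4) + 128380) = 11686*(1120215/8 + 128380) = 11686*(2147255/8) = 12546410965/4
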